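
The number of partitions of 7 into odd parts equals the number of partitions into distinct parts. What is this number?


Computing partitions of 7 into odd parts (1, 3, 5, ...):
Using the generating function prod_{k>=0} 1/(1-x^(2k+1)),
the count is 5

5


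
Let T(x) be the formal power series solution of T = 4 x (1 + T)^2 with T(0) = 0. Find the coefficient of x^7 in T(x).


Apply the Lagrange inversion formula: if T = 4 x * phi(T) with phi(t) = (1 + t)^2, then [x^n] T = 4^n * (1/n) [t^(n-1)] phi(t)^n = 4^n * (1/n) [t^(n-1)] (1 + t)^(2n) = 4^n * (1/n) C(2n, n-1).
Using the identity C(2n, n-1) = C(2n, n) * n / (n+1), the unscaled factor equals C(2n, n) / (n+1) = C_n, the n-th Catalan number.
For n = 7: C_7 = C(14, 7) / 8 = 3432/8 = 429.
With the 4^7 = 16384 factor, the coefficient is 16384 * 429 = 7028736.

7028736


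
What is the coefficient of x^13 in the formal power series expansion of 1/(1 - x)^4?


The negative binomial / multiset identity is
1/(1 - x)^r = sum_{k>=0} C(k + r - 1, r - 1) x^k.
Here r = 4 and k = 13, so the coefficient is
C(13 + 3, 3) = C(16, 3)
= 560

560


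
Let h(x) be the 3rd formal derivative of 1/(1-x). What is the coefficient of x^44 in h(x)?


Differentiating 3 times: d^3/dx^3 [1/(1-x)] = 3!/(1-x)^4.
The expansion 1/(1-x)^4 = sum_{k>=0} C(k+3, 3) x^k, so the coefficient of x^n in 3!/(1-x)^4 is 3! * C(n+3, 3).
For n = 44: 6 * C(47, 3) = 6 * 16215 = 97290

97290


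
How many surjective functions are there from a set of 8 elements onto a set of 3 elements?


By inclusion-exclusion on which target elements are missed, the number of surjections from an n-set onto a k-set is
surj(n, k) = sum_{j=0}^{k} (-1)^j C(k, j) (k - j)^n.
Equivalently surj(n, k) = k! * S(n, k), where S(n, k) is the Stirling number of the second kind.
For n = 8, k = 3:
S(8, 3) = 966, so
surj = 3! * 966 = 6 * 966 = 5796.

5796


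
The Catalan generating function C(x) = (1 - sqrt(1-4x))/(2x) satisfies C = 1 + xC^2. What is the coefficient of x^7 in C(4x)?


Substituting x -> 4x scales the n-th coefficient by 4^n, so [x^7] C(4x) = 4^7 * C_7.
C_7 = C(2*7, 7)/(8) = 3432/8 = 429.
So 4^7 * 429 = 16384 * 429 = 7028736.

7028736


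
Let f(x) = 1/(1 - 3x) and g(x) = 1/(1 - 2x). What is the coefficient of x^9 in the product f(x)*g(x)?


The coefficient of x^n in f*g is the Cauchy product: sum_{k=0}^{n} a^k * b^(n-k).
With a=3, b=2, n=9:
sum_{k=0}^{9} 3^k * 2^(9-k)
= 58025

58025


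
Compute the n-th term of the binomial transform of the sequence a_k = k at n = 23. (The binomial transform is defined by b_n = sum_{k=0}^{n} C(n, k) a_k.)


With a_k = k, b_n = sum_{k=0}^{n} C(n, k) k. Using k * C(n, k) = n * C(n-1, k-1) gives b_n = n * sum_{k>=1} C(n-1, k-1) = n * 2^(n-1).
For n = 23: 23 * 2^22 = 23 * 4194304 = 96468992.

96468992


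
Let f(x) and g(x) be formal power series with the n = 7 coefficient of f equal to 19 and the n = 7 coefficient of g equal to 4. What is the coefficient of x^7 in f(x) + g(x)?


Addition of formal power series is termwise.
The coefficient of x^7 in f + g = 19 + 4
= 23

23


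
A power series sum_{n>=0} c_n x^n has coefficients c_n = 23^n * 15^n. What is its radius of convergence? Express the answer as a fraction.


By the root test (Cauchy-Hadamard), the radius is R = 1 / limsup_n |c_n|^(1/n).
Here |c_n|^(1/n) = (23^n * 15^n)^(1/n) = 23 * 15 = 345 for all n.
So R = 1/345 = 1/345.

1/345


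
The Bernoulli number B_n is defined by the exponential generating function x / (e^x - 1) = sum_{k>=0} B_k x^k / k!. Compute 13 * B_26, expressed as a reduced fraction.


Bernoulli numbers can also be computed recursively via B_0 = 1 and sum_{j=0}^{m} C(m+1, j) B_j = 0 for m >= 1. Odd-index Bernoulli numbers vanish for k >= 3.
Computing B_26 = 8553103/6, so 13 * B_26 = 13 * 8553103/6 = 111190339/6.

111190339/6


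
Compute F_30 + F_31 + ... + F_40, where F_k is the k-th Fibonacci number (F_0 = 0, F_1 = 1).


Use the identity sum_{k=0}^{N} F_k = F_{N+2} - 1 (which follows from F_{k+2} - F_{k+1} = F_k). Then
sum_{k=30}^{40} F_k = (F_{42} - 1) - (F_{31} - 1) = F_{42} - F_{31}.
Computing: F_{42} = 267914296, F_{31} = 1346269, so
Sum = 267914296 - 1346269 = 266568027.

266568027


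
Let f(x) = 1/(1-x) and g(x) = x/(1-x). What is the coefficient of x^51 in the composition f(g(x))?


First simplify the composition: f(g(x)) = 1/(1 - x/(1-x)) = (1-x)/((1-x) - x) = (1-x)/(1-2x).
Now extract the coefficient. Write (1-x)/(1-2x) = 1/(1-2x) - x/(1-2x).
The coefficient of x^n in 1/(1-2x) is 2^n, and in x/(1-2x) is 2^(n-1) (for n >= 1).
So the coefficient of x^51 is 2^51 - 2^50 = 2251799813685248 - 1125899906842624 = 1125899906842624.

1125899906842624


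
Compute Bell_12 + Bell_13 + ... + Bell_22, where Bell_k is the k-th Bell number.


Recall Bell_k counts set partitions of a k-set (with Bell_0 = 1 by convention).
Bell_12 through Bell_22: 4213597, 27644437, 190899322, 1382958545, 10480142147, 82864869804, 682076806159, 5832742205057, 51724158235372, 474869816156751, 4506715738447323
Sum = 4213597 + 27644437 + 190899322 + 1382958545 + 10480142147 + 82864869804 + 682076806159 + 5832742205057 + 51724158235372 + 474869816156751 + 4506715738447323 = 5039919482578514.

5039919482578514


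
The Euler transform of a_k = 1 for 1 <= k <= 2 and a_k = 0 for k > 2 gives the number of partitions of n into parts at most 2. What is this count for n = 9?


Partitions of 9 into parts at most 2:
Using generating function (1-x)^(-1)(1-x^2)^(-1),
the coefficient of x^9 = 5

5


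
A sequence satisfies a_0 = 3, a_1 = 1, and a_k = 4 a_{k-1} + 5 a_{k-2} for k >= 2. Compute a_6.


The characteristic equation is t^2 - 4 t - 5 = 0, with roots r_1 = 5 and r_2 = -1 (so c_1 = r_1 + r_2, c_2 = -r_1 r_2 as required).
One can use the closed form a_n = A r_1^n + B r_2^n, but direct iteration is more reliable:
a_0 = 3, a_1 = 1, a_2 = 19, a_3 = 81, a_4 = 419, a_5 = 2081, a_6 = 10419.
So a_6 = 10419.

10419


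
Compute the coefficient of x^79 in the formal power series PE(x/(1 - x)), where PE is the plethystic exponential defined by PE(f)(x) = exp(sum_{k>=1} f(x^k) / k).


For f(x) = x/(1 - x) we have
sum_{k>=1} f(x^k) / k = sum_{k>=1} (1/k) * x^k / (1 - x^k) = sum_{k, m >= 1} x^(k m) / k,
which after exponentiating simplifies to
PE(x/(1 - x)) = prod_{k>=1} 1 / (1 - x^k).
This is the generating function for the partition function p(n), so the coefficient of x^79 is p(79).
Computing p(79) by dynamic programming over parts 1, 2, ..., 79: p(79) = 13848650.

13848650


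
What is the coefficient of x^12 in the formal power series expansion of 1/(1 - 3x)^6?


The general identity 1/(1 - c x)^r = sum_{k>=0} c^k C(k + r - 1, r - 1) x^k follows by substituting y = c x into 1/(1 - y)^r = sum_{k>=0} C(k + r - 1, r - 1) y^k.
For c = 3, r = 6, k = 12:
3^12 * C(17, 5) = 531441 * 6188 = 3288556908.

3288556908


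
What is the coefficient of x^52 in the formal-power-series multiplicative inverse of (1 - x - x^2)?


Let the inverse be f(x) = sum_{k>=0} a_k x^k. From f(x) * (1 - x - x^2) = 1 and matching coefficients:
 x^0: a_0 = 1.
 x^1: a_1 - a_0 = 0, so a_1 = 1.
 x^k (k >= 2): a_k - a_{k-1} - a_{k-2} = 0, i.e. a_k = a_{k-1} + a_{k-2}.
This is the Fibonacci-type recurrence shifted so that a_0 = a_1 = 1.
Iterating: a_0=1, a_1=1, a_2=2, a_3=3, a_4=5, a_5=8, a_6=13, a_7=21, a_8=34, a_9=55, ...
a_52 = 53316291173.

53316291173


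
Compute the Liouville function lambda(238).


The Liouville function is lambda(k) = (-1)^Omega(k), where Omega(k) counts the prime factors of k with multiplicity.
Factoring: 238 = 2 * 7 * 17, so Omega(238) = 3.
lambda(238) = (-1)^3 = -1.

-1


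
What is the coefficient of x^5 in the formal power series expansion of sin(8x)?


The Maclaurin series is sin(t) = sum_{k>=0} (-1)^k t^(2k+1) / (2k+1)!, so substituting t = 8x, only odd powers of x are nonzero, with coefficient of x^(2k+1) equal to (-1)^k 8^(2k+1) / (2k+1)!.
Write 5 = 2*2 + 1, giving the coefficient (-1)^2 * 8^5 / 5! = 32768/120 = 4096/15.

4096/15


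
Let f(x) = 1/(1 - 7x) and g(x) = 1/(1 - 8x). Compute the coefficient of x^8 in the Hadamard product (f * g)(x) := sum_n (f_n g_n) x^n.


f has coefficients f_k = 7^k and g has coefficients g_k = 8^k, so the Hadamard product has coefficient (f*g)_k = 7^k * 8^k = 56^k.
For k = 8: 56^8 = 96717311574016.

96717311574016


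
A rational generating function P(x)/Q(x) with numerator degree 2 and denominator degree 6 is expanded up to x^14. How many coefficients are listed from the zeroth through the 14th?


Expanding up to x^14 gives the coefficients for x^0, x^1, ..., x^14.
That is 14 + 1 = 15 coefficients in total.

15


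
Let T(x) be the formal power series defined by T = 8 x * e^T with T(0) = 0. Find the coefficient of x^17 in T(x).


Apply the Lagrange inversion formula: if T = 8 x * phi(T) with phi(t) = e^t, then
[x^n] T = 8^n * (1/n) [t^(n-1)] phi(t)^n = 8^n * (1/n) [t^(n-1)] e^(n t) = 8^n * (1/n) * n^(n-1) / (n-1)! = 8^n * n^(n-1) / n!.
When c = 1 this is the Cayley count of rooted labeled trees on n vertices, divided by n!.
For n = 17: 8^17 * 17^16 / 17! = 2251799813685248 * 48661191875666868481/355687428096000 = 196704214296818916062708891648/638512875.

196704214296818916062708891648/638512875


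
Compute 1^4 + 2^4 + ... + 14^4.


This power sum has a closed form given by Faulhaber's formula
sum_{k=1}^{m} k^p = (1 / (p + 1)) * sum_{j=0}^{p} C(p + 1, j) B_j m^(p + 1 - j),
but for small m direct computation is fastest:
1 + 16 + 81 + 256 + 625 + 1296 + 2401 + 4096 + 6561 + 10000 + 14641 + 20736 + 28561 + 38416 = 127687.

127687


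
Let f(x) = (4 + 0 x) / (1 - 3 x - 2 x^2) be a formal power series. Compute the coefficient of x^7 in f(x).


Write f(x) = sum_{k>=0} a_k x^k. Multiplying both sides by 1 - 3 x - 2 x^2 gives
(1 - 3 x - 2 x^2) sum_{k>=0} a_k x^k = 4 + 0 x.
Matching coefficients:
 x^0: a_0 = 4
 x^1: a_1 - 3 a_0 = 0  =>  a_1 = 3*4 + 0 = 12
 x^k (k >= 2): a_k = 3 a_{k-1} + 2 a_{k-2}.
Iterating: a_2 = 44, a_3 = 156, a_4 = 556, a_5 = 1980, a_6 = 7052, a_7 = 25116.
So the coefficient of x^7 is 25116.

25116


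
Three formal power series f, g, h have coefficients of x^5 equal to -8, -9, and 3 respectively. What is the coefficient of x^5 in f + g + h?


Series addition is componentwise:
-8 + -9 + 3
= -14

-14


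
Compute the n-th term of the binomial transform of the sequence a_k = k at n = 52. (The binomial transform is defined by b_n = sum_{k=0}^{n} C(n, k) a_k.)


With a_k = k, b_n = sum_{k=0}^{n} C(n, k) k. Using k * C(n, k) = n * C(n-1, k-1) gives b_n = n * sum_{k>=1} C(n-1, k-1) = n * 2^(n-1).
For n = 52: 52 * 2^51 = 52 * 2251799813685248 = 117093590311632896.

117093590311632896


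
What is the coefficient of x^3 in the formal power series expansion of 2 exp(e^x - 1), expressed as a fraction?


exp(e^x - 1) is the exponential generating function for the Bell numbers Bell_k: exp(e^x - 1) = sum_{k>=0} Bell_k x^k / k!.
So the coefficient of x^3 in 2 exp(e^x - 1) is 2 Bell_3 / 3!.
Computing: Bell_3 = 5 and 3! = 6, giving
2 * 5/6 = 5/3.

5/3


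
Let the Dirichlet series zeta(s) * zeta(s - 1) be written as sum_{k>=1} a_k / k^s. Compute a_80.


Convolution gives a_k = sum_{d | k} d * 1 = sum_{d | k} d = sigma(k), the sum of positive divisors of k.
For k = 80, the divisors are 1, 2, 4, 5, 8, 10, 16, 20, 40, 80, so
sigma(80) = 1 + 2 + 4 + 5 + 8 + 10 + 16 + 20 + 40 + 80 = 186.

186


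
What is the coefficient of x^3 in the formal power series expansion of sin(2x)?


The Maclaurin series is sin(t) = sum_{k>=0} (-1)^k t^(2k+1) / (2k+1)!, so substituting t = 2x, only odd powers of x are nonzero, with coefficient of x^(2k+1) equal to (-1)^k 2^(2k+1) / (2k+1)!.
Write 3 = 2*1 + 1, giving the coefficient (-1)^1 * 2^3 / 3! = -8/6 = -4/3.

-4/3


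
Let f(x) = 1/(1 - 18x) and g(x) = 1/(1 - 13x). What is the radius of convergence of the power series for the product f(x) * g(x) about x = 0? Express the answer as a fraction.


The radius of 1/(1 - 18x) is 1/18 (nearest singularity at x = 1/18), and the radius of 1/(1 - 13x) is 1/13.
The product f(x)*g(x) = 1/((1 - 18x)(1 - 13x)) has singularities at both 1/18 and 1/13, so its radius of convergence is the distance to the nearest one:
min(1/18, 1/13) = 1/18.

1/18


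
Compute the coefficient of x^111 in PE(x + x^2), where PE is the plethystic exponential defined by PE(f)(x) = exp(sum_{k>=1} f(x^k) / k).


With f(x) = x + x^2, the exponent is sum_{k>=1} (x^k + x^(2k)) / k = -ln(1 - x) - ln(1 - x^2). Exponentiating:
PE(x + x^2) = 1 / ((1 - x)(1 - x^2)).
This is the generating function for partitions of n into parts of size 1 or 2. The number of 2's can be any j in 0..55, and the rest are 1's, so
[x^111] = floor(111/2) + 1 = 56.

56


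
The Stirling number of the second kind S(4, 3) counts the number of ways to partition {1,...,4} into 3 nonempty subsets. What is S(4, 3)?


Using the explicit formula S(n,k) = (1/k!) sum_{j=0}^{k} (-1)^(k-j) C(k,j) j^n:
S(4, 3) = 6
Equivalently, S(n,k) is n! times the coefficient of x^n in the EGF (e^x - 1)^k / k!.

6


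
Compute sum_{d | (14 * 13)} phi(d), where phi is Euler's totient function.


First, 14 * 13 = 182. One classical identity is sum_{d | n} phi(d) = n (each k in [1, n] has a unique gcd with n, and among the k's with gcd(k, n) = n/d there are phi(d) of them). So the sum equals 182. We also verify directly:
Divisors of 182: 1, 2, 7, 13, 14, 26, 91, 182.
phi values: 1, 1, 6, 12, 6, 12, 72, 72.
Sum = 182.

182


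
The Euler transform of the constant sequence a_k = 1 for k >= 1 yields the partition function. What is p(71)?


The Euler transform converts the sequence a_k = 1 into the number of integer partitions.
Using the recurrence or dynamic programming:
p(71) = 4697205

4697205


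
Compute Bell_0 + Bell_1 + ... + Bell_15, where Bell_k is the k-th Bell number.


Recall Bell_k counts set partitions of a k-set (with Bell_0 = 1 by convention).
Bell_0 through Bell_15: 1, 1, 2, 5, 15, 52, 203, 877, 4140, 21147, 115975, 678570, 4213597, 27644437, 190899322, 1382958545
Sum = 1 + 1 + 2 + 5 + 15 + 52 + 203 + 877 + 4140 + 21147 + 115975 + 678570 + 4213597 + 27644437 + 190899322 + 1382958545 = 1606536889.

1606536889


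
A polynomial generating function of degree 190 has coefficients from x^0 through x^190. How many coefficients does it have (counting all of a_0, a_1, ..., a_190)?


A polynomial of degree 190 takes the form a_0 + a_1 x + ... + a_190 x^190.
The number of coefficients is 190 + 1 = 191.

191


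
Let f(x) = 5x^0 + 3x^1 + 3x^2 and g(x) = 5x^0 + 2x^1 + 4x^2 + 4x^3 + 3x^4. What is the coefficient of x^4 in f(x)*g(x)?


Cauchy product at x^4:
5*3 + 3*4 + 3*4
= 39

39


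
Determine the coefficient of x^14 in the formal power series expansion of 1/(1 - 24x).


The geometric series identity gives 1/(1 - c x) = sum_{k>=0} c^k x^k, so the coefficient of x^k is c^k.
Here c = 24 and k = 14.
Computing: 24^14 = 21035720123168587776

21035720123168587776


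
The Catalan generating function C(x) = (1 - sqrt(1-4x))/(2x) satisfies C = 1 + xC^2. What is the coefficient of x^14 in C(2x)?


Substituting x -> 2x scales the n-th coefficient by 2^n, so [x^14] C(2x) = 2^14 * C_14.
C_14 = C(2*14, 14)/(15) = 40116600/15 = 2674440.
So 2^14 * 2674440 = 16384 * 2674440 = 43818024960.

43818024960


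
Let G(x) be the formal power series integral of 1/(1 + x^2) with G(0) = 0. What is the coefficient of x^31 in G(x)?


1/(1 + x^2) = sum_{j>=0} (-1)^j x^(2j). Integrating termwise with G(0) = 0:
G(x) = sum_{j>=0} (-1)^j x^(2j+1) / (2j+1) = arctan(x).
Only odd powers are nonzero. For x^31 write 31 = 2*15 + 1, giving
(-1)^15 / 31 = -1/31 = -1/31.

-1/31


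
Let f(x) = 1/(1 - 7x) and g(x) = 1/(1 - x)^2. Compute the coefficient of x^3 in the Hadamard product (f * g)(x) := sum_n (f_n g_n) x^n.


f has coefficients f_k = 7^k. For g = 1/(1 - x)^2 the coefficient is g_k = C(k + 1, 1) = k + 1. The Hadamard coefficient is (f * g)_k = 7^k * (k + 1).
For k = 3: 7^3 * 4 = 343 * 4 = 1372.

1372


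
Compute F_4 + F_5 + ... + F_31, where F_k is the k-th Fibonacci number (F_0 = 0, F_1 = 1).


Use the identity sum_{k=0}^{N} F_k = F_{N+2} - 1 (which follows from F_{k+2} - F_{k+1} = F_k). Then
sum_{k=4}^{31} F_k = (F_{33} - 1) - (F_{5} - 1) = F_{33} - F_{5}.
Computing: F_{33} = 3524578, F_{5} = 5, so
Sum = 3524578 - 5 = 3524573.

3524573


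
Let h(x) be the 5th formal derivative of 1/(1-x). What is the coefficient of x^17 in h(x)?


Differentiating 5 times: d^5/dx^5 [1/(1-x)] = 5!/(1-x)^6.
The expansion 1/(1-x)^6 = sum_{k>=0} C(k+5, 5) x^k, so the coefficient of x^n in 5!/(1-x)^6 is 5! * C(n+5, 5).
For n = 17: 120 * C(22, 5) = 120 * 26334 = 3160080

3160080


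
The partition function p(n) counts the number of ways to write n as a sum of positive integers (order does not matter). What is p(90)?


Using the generating function prod_{k>=1} 1/(1-x^k), we compute p(90).
By dynamic programming over parts 1 through 90:
p(90) = 56634173

56634173


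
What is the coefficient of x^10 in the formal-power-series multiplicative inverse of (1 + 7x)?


The inverse is 1/(1 + 7x). Apply the geometric identity 1/(1 - y) = sum_{k>=0} y^k with y = -7x:
1/(1 + 7x) = sum_{k>=0} (-7)^k x^k.
So the coefficient of x^10 is (-7)^10 = 282475249.

282475249


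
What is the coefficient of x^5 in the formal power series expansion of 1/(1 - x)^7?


The expansion 1/(1 - x)^r = sum_{k>=0} C(k + r - 1, r - 1) x^k follows from the multiset / negative-binomial theorem (or from repeated differentiation of the geometric series).
For r = 7 and k = 5:
C(11, 6) = 39916800 / (720 * 120) = 462.

462


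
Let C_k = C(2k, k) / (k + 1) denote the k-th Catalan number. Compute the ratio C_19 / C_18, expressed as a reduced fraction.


Using C_k = (2k)! / (k! (k+1)!), the ratio C_{k+1}/C_k simplifies to
C_{k+1}/C_k = [(2k+2)! / ((k+1)! (k+2)!)] * [k! (k+1)! / (2k)!]
 = (2k+2)(2k+1) / ((k+1)(k+2)) = 2(2k+1) / (k+2).
For k = 18: 2(2*18 + 1) / (18 + 2) = 74/20 = 37/10.

37/10


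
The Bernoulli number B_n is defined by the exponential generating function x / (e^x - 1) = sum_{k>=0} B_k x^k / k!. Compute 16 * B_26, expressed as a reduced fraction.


Bernoulli numbers can also be computed recursively via B_0 = 1 and sum_{j=0}^{m} C(m+1, j) B_j = 0 for m >= 1. Odd-index Bernoulli numbers vanish for k >= 3.
Computing B_26 = 8553103/6, so 16 * B_26 = 16 * 8553103/6 = 68424824/3.

68424824/3


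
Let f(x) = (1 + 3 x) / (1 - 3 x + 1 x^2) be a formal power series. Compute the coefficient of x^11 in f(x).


Write f(x) = sum_{k>=0} a_k x^k. Multiplying both sides by 1 - 3 x + 1 x^2 gives
(1 - 3 x + 1 x^2) sum_{k>=0} a_k x^k = 1 + 3 x.
Matching coefficients:
 x^0: a_0 = 1
 x^1: a_1 - 3 a_0 = 3  =>  a_1 = 3*1 + 3 = 6
 x^k (k >= 2): a_k = 3 a_{k-1} - 1 a_{k-2}.
Iterating: a_2 = 17, a_3 = 45, a_4 = 118, a_5 = 309, a_6 = 809, a_7 = 2118, a_8 = 5545, a_9 = 14517, a_10 = 38006, a_11 = 99501.
So the coefficient of x^11 is 99501.

99501


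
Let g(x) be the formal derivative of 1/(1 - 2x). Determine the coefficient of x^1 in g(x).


Differentiate termwise: d/dx sum_{k>=0} 2^k x^k = sum_{k>=1} k 2^k x^(k-1) = sum_{j>=0} (j+1) 2^(j+1) x^j.
Equivalently, d/dx [1/(1 - 2x)] = 2/(1 - 2x)^2.
For j = 1: 2 * 2^2 = 2 * 4 = 8.

8


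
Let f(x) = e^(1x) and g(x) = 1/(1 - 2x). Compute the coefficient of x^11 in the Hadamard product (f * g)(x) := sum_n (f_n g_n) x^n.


Expanding: f_k = 1^k/k! (from e^(1x)) and g_k = 2^k (from 1/(1 - 2x)). So the Hadamard coefficient (f * g)_k = 1^k 2^k / k! = (2)^k / k!.
For k = 11: 2^11/11! = 2048/39916800 = 8/155925.

8/155925


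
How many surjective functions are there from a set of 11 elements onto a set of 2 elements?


By inclusion-exclusion on which target elements are missed, the number of surjections from an n-set onto a k-set is
surj(n, k) = sum_{j=0}^{k} (-1)^j C(k, j) (k - j)^n.
Equivalently surj(n, k) = k! * S(n, k), where S(n, k) is the Stirling number of the second kind.
For n = 11, k = 2:
S(11, 2) = 1023, so
surj = 2! * 1023 = 2 * 1023 = 2046.

2046


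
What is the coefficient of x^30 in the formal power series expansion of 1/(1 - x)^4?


The negative binomial / multiset identity is
1/(1 - x)^r = sum_{k>=0} C(k + r - 1, r - 1) x^k.
Here r = 4 and k = 30, so the coefficient is
C(30 + 3, 3) = C(33, 3)
= 5456

5456


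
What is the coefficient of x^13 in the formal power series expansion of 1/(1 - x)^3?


The expansion 1/(1 - x)^r = sum_{k>=0} C(k + r - 1, r - 1) x^k follows from the multiset / negative-binomial theorem (or from repeated differentiation of the geometric series).
For r = 3 and k = 13:
C(15, 2) = 1307674368000 / (2 * 6227020800) = 105.

105


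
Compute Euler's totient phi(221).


phi(n) counts integers in [1, n] coprime to n. Using the multiplicative formula phi(n) = n * prod_{p | n} (1 - 1/p):
221 = 13 * 17, so
phi(221) = 221 * (1 - 1/13) * (1 - 1/17) = 192.

192


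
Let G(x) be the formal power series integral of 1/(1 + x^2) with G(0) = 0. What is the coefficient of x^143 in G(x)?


1/(1 + x^2) = sum_{j>=0} (-1)^j x^(2j). Integrating termwise with G(0) = 0:
G(x) = sum_{j>=0} (-1)^j x^(2j+1) / (2j+1) = arctan(x).
Only odd powers are nonzero. For x^143 write 143 = 2*71 + 1, giving
(-1)^71 / 143 = -1/143 = -1/143.

-1/143


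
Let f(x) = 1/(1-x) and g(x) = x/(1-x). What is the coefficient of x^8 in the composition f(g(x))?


First simplify the composition: f(g(x)) = 1/(1 - x/(1-x)) = (1-x)/((1-x) - x) = (1-x)/(1-2x).
Now extract the coefficient. Write (1-x)/(1-2x) = 1/(1-2x) - x/(1-2x).
The coefficient of x^n in 1/(1-2x) is 2^n, and in x/(1-2x) is 2^(n-1) (for n >= 1).
So the coefficient of x^8 is 2^8 - 2^7 = 256 - 128 = 128.

128


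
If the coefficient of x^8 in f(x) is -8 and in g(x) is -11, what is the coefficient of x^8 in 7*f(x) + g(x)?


Scalar multiplication scales coefficients: 7 * -8 = -56.
Then add the g coefficient: -56 + -11
= -67

-67


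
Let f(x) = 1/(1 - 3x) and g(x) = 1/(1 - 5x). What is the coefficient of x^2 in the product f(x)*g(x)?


The coefficient of x^n in f*g is the Cauchy product: sum_{k=0}^{n} a^k * b^(n-k).
With a=3, b=5, n=2:
sum_{k=0}^{2} 3^k * 5^(2-k)
= 49

49


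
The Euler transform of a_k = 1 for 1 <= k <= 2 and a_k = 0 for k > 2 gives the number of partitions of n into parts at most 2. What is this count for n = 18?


Partitions of 18 into parts at most 2:
Using generating function (1-x)^(-1)(1-x^2)^(-1),
the coefficient of x^18 = 10

10


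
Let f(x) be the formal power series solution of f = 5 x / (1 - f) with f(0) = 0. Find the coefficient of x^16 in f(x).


Apply Lagrange inversion: f = 5 x * phi(f) with phi(t) = 1/(1 - t), so
[x^n] f = 5^n * (1/n) [t^(n-1)] phi(t)^n = 5^n * (1/n) [t^(n-1)] (1 - t)^(-n) = 5^n * (1/n) C(2n - 2, n - 1) = 5^n * C_{n-1}.
For n = 16: C_15 = C(30, 15) / 16 = 155117520/16 = 9694845.
With the 5^16 = 152587890625 factor, the coefficient is 152587890625 * 9694845 = 1479315948486328125.

1479315948486328125


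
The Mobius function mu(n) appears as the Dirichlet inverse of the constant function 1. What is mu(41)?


41 = 41 (all distinct primes).
mu(41) = (-1)^1 = -1

-1


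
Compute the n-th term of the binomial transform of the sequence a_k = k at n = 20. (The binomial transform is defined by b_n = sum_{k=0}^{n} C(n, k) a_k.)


With a_k = k, b_n = sum_{k=0}^{n} C(n, k) k. Using k * C(n, k) = n * C(n-1, k-1) gives b_n = n * sum_{k>=1} C(n-1, k-1) = n * 2^(n-1).
For n = 20: 20 * 2^19 = 20 * 524288 = 10485760.

10485760


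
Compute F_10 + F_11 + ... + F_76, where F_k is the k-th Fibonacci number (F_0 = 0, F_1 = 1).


Use the identity sum_{k=0}^{N} F_k = F_{N+2} - 1 (which follows from F_{k+2} - F_{k+1} = F_k). Then
sum_{k=10}^{76} F_k = (F_{78} - 1) - (F_{11} - 1) = F_{78} - F_{11}.
Computing: F_{78} = 8944394323791464, F_{11} = 89, so
Sum = 8944394323791464 - 89 = 8944394323791375.

8944394323791375


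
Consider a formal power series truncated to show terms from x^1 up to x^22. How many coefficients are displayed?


From x^1 to x^22 inclusive, the count is 22 - 1 + 1 = 22.

22


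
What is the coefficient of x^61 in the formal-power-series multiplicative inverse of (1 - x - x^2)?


Let the inverse be f(x) = sum_{k>=0} a_k x^k. From f(x) * (1 - x - x^2) = 1 and matching coefficients:
 x^0: a_0 = 1.
 x^1: a_1 - a_0 = 0, so a_1 = 1.
 x^k (k >= 2): a_k - a_{k-1} - a_{k-2} = 0, i.e. a_k = a_{k-1} + a_{k-2}.
This is the Fibonacci-type recurrence shifted so that a_0 = a_1 = 1.
Iterating: a_0=1, a_1=1, a_2=2, a_3=3, a_4=5, a_5=8, a_6=13, a_7=21, a_8=34, a_9=55, ...
a_61 = 4052739537881.

4052739537881


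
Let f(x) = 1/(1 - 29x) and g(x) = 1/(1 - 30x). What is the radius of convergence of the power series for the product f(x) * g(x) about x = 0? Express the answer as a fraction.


The radius of 1/(1 - 29x) is 1/29 (nearest singularity at x = 1/29), and the radius of 1/(1 - 30x) is 1/30.
The product f(x)*g(x) = 1/((1 - 29x)(1 - 30x)) has singularities at both 1/29 and 1/30, so its radius of convergence is the distance to the nearest one:
min(1/29, 1/30) = 1/30.

1/30


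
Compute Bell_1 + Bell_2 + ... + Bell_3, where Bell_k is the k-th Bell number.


Recall Bell_k counts set partitions of a k-set (with Bell_0 = 1 by convention).
Bell_1 through Bell_3: 1, 2, 5
Sum = 1 + 2 + 5 = 8.

8


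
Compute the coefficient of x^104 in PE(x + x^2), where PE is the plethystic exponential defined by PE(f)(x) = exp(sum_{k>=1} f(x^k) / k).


With f(x) = x + x^2, the exponent is sum_{k>=1} (x^k + x^(2k)) / k = -ln(1 - x) - ln(1 - x^2). Exponentiating:
PE(x + x^2) = 1 / ((1 - x)(1 - x^2)).
This is the generating function for partitions of n into parts of size 1 or 2. The number of 2's can be any j in 0..52, and the rest are 1's, so
[x^104] = floor(104/2) + 1 = 53.

53


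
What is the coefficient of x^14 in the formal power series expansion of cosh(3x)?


The Maclaurin series is cosh(t) = sum_{m>=0} t^(2m) / (2m)!, so substituting t = 3x, only even powers of x are nonzero, with coefficient of x^(2m) equal to 3^(2m) / (2m)!.
For x^14 the coefficient is 3^14/14! = 4782969/87178291200 = 19683/358758400.

19683/358758400


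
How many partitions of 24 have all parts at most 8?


Using the generating function (1-x)^(-1)(1-x^2)^(-1)...(1-x^8)^(-1),
the coefficient of x^24 counts these restricted partitions.
Result = 919

919


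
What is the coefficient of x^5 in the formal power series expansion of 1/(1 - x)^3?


The expansion 1/(1 - x)^r = sum_{k>=0} C(k + r - 1, r - 1) x^k follows from the multiset / negative-binomial theorem (or from repeated differentiation of the geometric series).
For r = 3 and k = 5:
C(7, 2) = 5040 / (2 * 120) = 21.

21


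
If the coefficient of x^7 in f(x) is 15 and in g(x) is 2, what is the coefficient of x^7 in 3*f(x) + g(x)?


Scalar multiplication scales coefficients: 3 * 15 = 45.
Then add the g coefficient: 45 + 2
= 47

47


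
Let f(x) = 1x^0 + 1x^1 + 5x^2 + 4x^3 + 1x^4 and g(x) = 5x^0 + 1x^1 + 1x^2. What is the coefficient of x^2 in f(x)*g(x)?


Cauchy product at x^2:
1*1 + 1*1 + 5*5
= 27

27


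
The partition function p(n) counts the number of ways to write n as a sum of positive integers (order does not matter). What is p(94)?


Using the generating function prod_{k>=1} 1/(1-x^k), we compute p(94).
By dynamic programming over parts 1 through 94:
p(94) = 92669720

92669720


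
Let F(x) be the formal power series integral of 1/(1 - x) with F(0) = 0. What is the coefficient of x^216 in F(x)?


1/(1 - x) = sum_{k>=0} x^k. Integrating termwise and using F(0) = 0 gives
F(x) = sum_{k>=0} x^(k+1) / (k+1) = sum_{m>=1} x^m / m = -ln(1 - x).
So the coefficient of x^216 is 1/216 = 1/216.

1/216


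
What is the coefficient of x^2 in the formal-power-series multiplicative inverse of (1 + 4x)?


The inverse is 1/(1 + 4x). Apply the geometric identity 1/(1 - y) = sum_{k>=0} y^k with y = -4x:
1/(1 + 4x) = sum_{k>=0} (-4)^k x^k.
So the coefficient of x^2 is (-4)^2 = 16.

16


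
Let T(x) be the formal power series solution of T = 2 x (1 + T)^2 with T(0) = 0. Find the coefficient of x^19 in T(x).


Apply the Lagrange inversion formula: if T = 2 x * phi(T) with phi(t) = (1 + t)^2, then [x^n] T = 2^n * (1/n) [t^(n-1)] phi(t)^n = 2^n * (1/n) [t^(n-1)] (1 + t)^(2n) = 2^n * (1/n) C(2n, n-1).
Using the identity C(2n, n-1) = C(2n, n) * n / (n+1), the unscaled factor equals C(2n, n) / (n+1) = C_n, the n-th Catalan number.
For n = 19: C_19 = C(38, 19) / 20 = 35345263800/20 = 1767263190.
With the 2^19 = 524288 factor, the coefficient is 524288 * 1767263190 = 926554883358720.

926554883358720


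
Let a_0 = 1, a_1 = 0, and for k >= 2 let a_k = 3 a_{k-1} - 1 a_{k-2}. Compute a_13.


Iterating the recurrence forward:
a_0 = 1
a_1 = 0
a_2 = 3*0 - 1*1 = -1
a_3 = 3*-1 - 1*0 = -3
a_4 = 3*-3 - 1*-1 = -8
a_5 = 3*-8 - 1*-3 = -21
a_6 = 3*-21 - 1*-8 = -55
a_7 = 3*-55 - 1*-21 = -144
a_8 = 3*-144 - 1*-55 = -377
a_9 = 3*-377 - 1*-144 = -987
a_10 = 3*-987 - 1*-377 = -2584
a_11 = 3*-2584 - 1*-987 = -6765
a_12 = 3*-6765 - 1*-2584 = -17711
a_13 = 3*-17711 - 1*-6765 = -46368
So a_13 = -46368.

-46368


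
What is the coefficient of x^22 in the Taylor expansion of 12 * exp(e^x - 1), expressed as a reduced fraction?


exp(e^x - 1) = sum_{k>=0} Bell_k x^k / k!, where Bell_k is the k-th Bell number.
So the coefficient of x^22 is 12 * Bell_22 / 22!.
Computing: Bell_22 = 4506715738447323 and 22! = 1124000727777607680000, giving
12 * 4506715738447323/1124000727777607680000 = 88366975263673/1836602496368640000.

88366975263673/1836602496368640000


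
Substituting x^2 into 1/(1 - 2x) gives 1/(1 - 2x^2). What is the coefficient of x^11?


Since 1/(1 - 2x^2) only has even powers of x,
the coefficient of x^11 (odd) is 0.

0


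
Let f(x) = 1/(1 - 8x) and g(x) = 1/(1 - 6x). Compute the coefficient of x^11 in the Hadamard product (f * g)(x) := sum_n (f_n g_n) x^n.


f has coefficients f_k = 8^k and g has coefficients g_k = 6^k, so the Hadamard product has coefficient (f*g)_k = 8^k * 6^k = 48^k.
For k = 11: 48^11 = 3116402981210161152.

3116402981210161152


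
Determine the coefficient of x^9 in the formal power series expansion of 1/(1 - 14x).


The geometric series identity gives 1/(1 - c x) = sum_{k>=0} c^k x^k, so the coefficient of x^k is c^k.
Here c = 14 and k = 9.
Computing: 14^9 = 20661046784

20661046784


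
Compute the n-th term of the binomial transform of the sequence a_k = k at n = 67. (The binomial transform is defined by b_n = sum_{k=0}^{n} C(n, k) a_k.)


With a_k = k, b_n = sum_{k=0}^{n} C(n, k) k. Using k * C(n, k) = n * C(n-1, k-1) gives b_n = n * sum_{k>=1} C(n-1, k-1) = n * 2^(n-1).
For n = 67: 67 * 2^66 = 67 * 73786976294838206464 = 4943727411754159833088.

4943727411754159833088


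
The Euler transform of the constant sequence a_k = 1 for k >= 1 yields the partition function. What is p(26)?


The Euler transform converts the sequence a_k = 1 into the number of integer partitions.
Using the recurrence or dynamic programming:
p(26) = 2436

2436


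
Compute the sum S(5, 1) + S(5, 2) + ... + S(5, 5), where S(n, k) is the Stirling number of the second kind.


By definition, S(n, k) counts partitions of an n-set into exactly k nonempty blocks.
Computing row n = 5 for k = 1..5:
S(5, k): 1, 15, 25, 10, 1
Sum = 52. (This equals Bell_5 since the sum runs over all k.)

52


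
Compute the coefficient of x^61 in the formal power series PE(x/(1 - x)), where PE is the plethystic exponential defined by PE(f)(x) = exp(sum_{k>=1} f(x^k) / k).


For f(x) = x/(1 - x) we have
sum_{k>=1} f(x^k) / k = sum_{k>=1} (1/k) * x^k / (1 - x^k) = sum_{k, m >= 1} x^(k m) / k,
which after exponentiating simplifies to
PE(x/(1 - x)) = prod_{k>=1} 1 / (1 - x^k).
This is the generating function for the partition function p(n), so the coefficient of x^61 is p(61).
Computing p(61) by dynamic programming over parts 1, 2, ..., 61: p(61) = 1121505.

1121505


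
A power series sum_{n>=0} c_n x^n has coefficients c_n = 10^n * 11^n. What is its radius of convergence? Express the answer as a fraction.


By the root test (Cauchy-Hadamard), the radius is R = 1 / limsup_n |c_n|^(1/n).
Here |c_n|^(1/n) = (10^n * 11^n)^(1/n) = 10 * 11 = 110 for all n.
So R = 1/110 = 1/110.

1/110


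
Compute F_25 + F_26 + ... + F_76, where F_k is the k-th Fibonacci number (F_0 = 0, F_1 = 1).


Use the identity sum_{k=0}^{N} F_k = F_{N+2} - 1 (which follows from F_{k+2} - F_{k+1} = F_k). Then
sum_{k=25}^{76} F_k = (F_{78} - 1) - (F_{26} - 1) = F_{78} - F_{26}.
Computing: F_{78} = 8944394323791464, F_{26} = 121393, so
Sum = 8944394323791464 - 121393 = 8944394323670071.

8944394323670071


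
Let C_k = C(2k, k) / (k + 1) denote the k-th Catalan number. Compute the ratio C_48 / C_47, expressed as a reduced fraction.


Using C_k = (2k)! / (k! (k+1)!), the ratio C_{k+1}/C_k simplifies to
C_{k+1}/C_k = [(2k+2)! / ((k+1)! (k+2)!)] * [k! (k+1)! / (2k)!]
 = (2k+2)(2k+1) / ((k+1)(k+2)) = 2(2k+1) / (k+2).
For k = 47: 2(2*47 + 1) / (47 + 2) = 190/49 = 190/49.

190/49


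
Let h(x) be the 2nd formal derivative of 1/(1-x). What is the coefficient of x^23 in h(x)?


Differentiating 2 times: d^2/dx^2 [1/(1-x)] = 2!/(1-x)^3.
The expansion 1/(1-x)^3 = sum_{k>=0} C(k+2, 2) x^k, so the coefficient of x^n in 2!/(1-x)^3 is 2! * C(n+2, 2).
For n = 23: 2 * C(25, 2) = 2 * 300 = 600

600


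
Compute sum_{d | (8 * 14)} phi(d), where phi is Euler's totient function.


First, 8 * 14 = 112. One classical identity is sum_{d | n} phi(d) = n (each k in [1, n] has a unique gcd with n, and among the k's with gcd(k, n) = n/d there are phi(d) of them). So the sum equals 112. We also verify directly:
Divisors of 112: 1, 2, 4, 7, 8, 14, 16, 28, 56, 112.
phi values: 1, 1, 2, 6, 4, 6, 8, 12, 24, 48.
Sum = 112.

112


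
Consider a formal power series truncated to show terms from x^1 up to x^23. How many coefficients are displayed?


From x^1 to x^23 inclusive, the count is 23 - 1 + 1 = 23.

23


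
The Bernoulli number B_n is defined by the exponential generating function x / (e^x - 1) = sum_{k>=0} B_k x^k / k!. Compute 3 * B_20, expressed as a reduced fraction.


Bernoulli numbers can also be computed recursively via B_0 = 1 and sum_{j=0}^{m} C(m+1, j) B_j = 0 for m >= 1. Odd-index Bernoulli numbers vanish for k >= 3.
Computing B_20 = -174611/330, so 3 * B_20 = 3 * -174611/330 = -174611/110.

-174611/110


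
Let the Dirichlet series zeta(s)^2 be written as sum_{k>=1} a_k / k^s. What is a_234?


The Dirichlet convolution of the constant function 1 with itself gives (1 * 1)(k) = sum_{d | k} 1 = d(k), the number of positive divisors of k.
Since zeta(s) = sum_{k>=1} 1/k^s, we have zeta(s)^2 = sum_{k>=1} d(k)/k^s, so a_k = d(k).
For k = 234: the divisors are 1, 2, 3, 6, 9, 13, 18, 26, 39, 78, 117, 234.
Count = 12.

12


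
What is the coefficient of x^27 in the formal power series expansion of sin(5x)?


The Maclaurin series is sin(t) = sum_{k>=0} (-1)^k t^(2k+1) / (2k+1)!, so substituting t = 5x, only odd powers of x are nonzero, with coefficient of x^(2k+1) equal to (-1)^k 5^(2k+1) / (2k+1)!.
Write 27 = 2*13 + 1, giving the coefficient (-1)^13 * 5^27 / 27! = -7450580596923828125/10888869450418352160768000000 = -476837158203125/696887644826774538289152.

-476837158203125/696887644826774538289152


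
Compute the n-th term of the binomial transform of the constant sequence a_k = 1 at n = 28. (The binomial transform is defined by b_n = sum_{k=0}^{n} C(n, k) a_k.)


With a_k = 1 for all k, b_n = sum_{k=0}^{n} C(n, k) = 2^n by the binomial theorem.
For n = 28: 2^28 = 268435456.

268435456


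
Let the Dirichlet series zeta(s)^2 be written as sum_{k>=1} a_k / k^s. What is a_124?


The Dirichlet convolution of the constant function 1 with itself gives (1 * 1)(k) = sum_{d | k} 1 = d(k), the number of positive divisors of k.
Since zeta(s) = sum_{k>=1} 1/k^s, we have zeta(s)^2 = sum_{k>=1} d(k)/k^s, so a_k = d(k).
For k = 124: the divisors are 1, 2, 4, 31, 62, 124.
Count = 6.

6


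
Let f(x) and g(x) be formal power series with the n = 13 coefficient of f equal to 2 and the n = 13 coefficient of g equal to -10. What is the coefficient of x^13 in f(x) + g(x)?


Addition of formal power series is termwise.
The coefficient of x^13 in f + g = 2 + -10
= -8

-8


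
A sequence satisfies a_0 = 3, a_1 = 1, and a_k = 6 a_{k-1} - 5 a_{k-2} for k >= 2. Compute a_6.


The characteristic equation is t^2 - 6 t + 5 = 0, with roots r_1 = 5 and r_2 = 1 (so c_1 = r_1 + r_2, c_2 = -r_1 r_2 as required).
One can use the closed form a_n = A r_1^n + B r_2^n, but direct iteration is more reliable:
a_0 = 3, a_1 = 1, a_2 = -9, a_3 = -59, a_4 = -309, a_5 = -1559, a_6 = -7809.
So a_6 = -7809.

-7809


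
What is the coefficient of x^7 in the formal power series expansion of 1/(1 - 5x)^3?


The general identity 1/(1 - c x)^r = sum_{k>=0} c^k C(k + r - 1, r - 1) x^k follows by substituting y = c x into 1/(1 - y)^r = sum_{k>=0} C(k + r - 1, r - 1) y^k.
For c = 5, r = 3, k = 7:
5^7 * C(9, 2) = 78125 * 36 = 2812500.

2812500


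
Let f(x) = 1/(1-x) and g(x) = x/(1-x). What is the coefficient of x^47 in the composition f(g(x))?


First simplify the composition: f(g(x)) = 1/(1 - x/(1-x)) = (1-x)/((1-x) - x) = (1-x)/(1-2x).
Now extract the coefficient. Write (1-x)/(1-2x) = 1/(1-2x) - x/(1-2x).
The coefficient of x^n in 1/(1-2x) is 2^n, and in x/(1-2x) is 2^(n-1) (for n >= 1).
So the coefficient of x^47 is 2^47 - 2^46 = 140737488355328 - 70368744177664 = 70368744177664.

70368744177664


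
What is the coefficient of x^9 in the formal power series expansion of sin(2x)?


The Maclaurin series is sin(t) = sum_{k>=0} (-1)^k t^(2k+1) / (2k+1)!, so substituting t = 2x, only odd powers of x are nonzero, with coefficient of x^(2k+1) equal to (-1)^k 2^(2k+1) / (2k+1)!.
Write 9 = 2*4 + 1, giving the coefficient (-1)^4 * 2^9 / 9! = 512/362880 = 4/2835.

4/2835


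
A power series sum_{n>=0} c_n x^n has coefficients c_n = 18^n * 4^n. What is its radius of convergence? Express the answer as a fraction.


By the root test (Cauchy-Hadamard), the radius is R = 1 / limsup_n |c_n|^(1/n).
Here |c_n|^(1/n) = (18^n * 4^n)^(1/n) = 18 * 4 = 72 for all n.
So R = 1/72 = 1/72.

1/72


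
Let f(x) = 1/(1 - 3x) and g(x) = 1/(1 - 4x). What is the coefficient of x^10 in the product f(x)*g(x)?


The coefficient of x^n in f*g is the Cauchy product: sum_{k=0}^{n} a^k * b^(n-k).
With a=3, b=4, n=10:
sum_{k=0}^{10} 3^k * 4^(10-k)
= 4017157

4017157


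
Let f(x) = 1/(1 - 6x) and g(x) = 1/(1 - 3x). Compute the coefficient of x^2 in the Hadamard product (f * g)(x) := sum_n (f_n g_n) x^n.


f has coefficients f_k = 6^k and g has coefficients g_k = 3^k, so the Hadamard product has coefficient (f*g)_k = 6^k * 3^k = 18^k.
For k = 2: 18^2 = 324.

324


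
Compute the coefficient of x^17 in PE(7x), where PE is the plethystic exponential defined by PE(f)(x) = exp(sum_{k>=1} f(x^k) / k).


With f(x) = 7x, the exponent is sum_{k>=1} 7 x^k / k = 7 * (-ln(1 - x)). Exponentiating:
PE(7x) = exp(-7 ln(1 - x)) = 1/(1 - x)^7.
By the negative binomial expansion, [x^n] 1/(1 - x)^7 = C(n + 6, 6).
For n = 17: C(23, 6) = 100947.

100947


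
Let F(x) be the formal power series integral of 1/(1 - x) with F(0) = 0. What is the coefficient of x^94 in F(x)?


1/(1 - x) = sum_{k>=0} x^k. Integrating termwise and using F(0) = 0 gives
F(x) = sum_{k>=0} x^(k+1) / (k+1) = sum_{m>=1} x^m / m = -ln(1 - x).
So the coefficient of x^94 is 1/94 = 1/94.

1/94


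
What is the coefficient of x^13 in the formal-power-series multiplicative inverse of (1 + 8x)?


The inverse is 1/(1 + 8x). Apply the geometric identity 1/(1 - y) = sum_{k>=0} y^k with y = -8x:
1/(1 + 8x) = sum_{k>=0} (-8)^k x^k.
So the coefficient of x^13 is (-8)^13 = -549755813888.

-549755813888


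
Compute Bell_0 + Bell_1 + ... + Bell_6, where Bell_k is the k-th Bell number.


Recall Bell_k counts set partitions of a k-set (with Bell_0 = 1 by convention).
Bell_0 through Bell_6: 1, 1, 2, 5, 15, 52, 203
Sum = 1 + 1 + 2 + 5 + 15 + 52 + 203 = 279.

279
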